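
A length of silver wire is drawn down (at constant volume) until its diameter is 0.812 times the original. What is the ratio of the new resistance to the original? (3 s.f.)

2.30

Volume constant ⇒ L' = L/r² with r = 0.812. R' = ρL'/A' = ρ(L/r²)/(πr²d₀²/4) = R/r⁴.
Factor = 2.30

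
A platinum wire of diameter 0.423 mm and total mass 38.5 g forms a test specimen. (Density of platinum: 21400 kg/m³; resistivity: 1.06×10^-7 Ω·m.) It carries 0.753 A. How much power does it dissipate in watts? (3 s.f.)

A = π(d/2)² = π(2.1150e-04 m)² = 1.4053e-07 m²
L = m/(density·A) = 0.0385/(21400×1.4053e-07) = 12.8 m
R = ρL/A = (1.06×10^-7)(12.8)/(1.4053e-07) = 9.656 Ω
P = I²R = (0.753)² × 9.656 = 5.48 W

5.48 W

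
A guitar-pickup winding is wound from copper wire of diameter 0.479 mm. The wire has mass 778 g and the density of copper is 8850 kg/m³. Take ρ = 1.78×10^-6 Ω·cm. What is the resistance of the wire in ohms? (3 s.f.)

ρ = 1.78×10^-6 Ω·cm = 1.78×10^-8 Ω·m
A = π(d/2)² = π(2.3950e-04 m)² = 1.8020e-07 m²
L = m/(density·A) = 0.778/(8850×1.8020e-07) = 487.8 m
R = ρL/A = (1.78×10^-8)(487.8)/(1.8020e-07) = 48.2 Ω

48.2 Ω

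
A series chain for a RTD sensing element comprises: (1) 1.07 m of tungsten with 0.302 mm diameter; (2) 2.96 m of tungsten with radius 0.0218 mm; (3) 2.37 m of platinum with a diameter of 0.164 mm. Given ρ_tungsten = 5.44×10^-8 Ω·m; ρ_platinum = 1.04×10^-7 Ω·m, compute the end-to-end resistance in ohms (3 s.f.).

Seg 1: A = π(d/2)² = π(1.5100e-04 m)² = 7.163e-08 m²
R_1 = (5.44×10^-8)(1.07)/(7.163e-08) = 0.8126 Ω
Seg 2: A = πr² = π(2.1800e-05 m)² = 1.493e-09 m²
R_2 = (5.44×10^-8)(2.96)/(1.493e-09) = 107.9 Ω
Seg 3: A = π(d/2)² = π(8.2000e-05 m)² = 2.112e-08 m²
R_3 = (1.04×10^-7)(2.37)/(2.112e-08) = 11.67 Ω
R_total = R_1 + R_2 + R_3 = 120 Ω

120 Ω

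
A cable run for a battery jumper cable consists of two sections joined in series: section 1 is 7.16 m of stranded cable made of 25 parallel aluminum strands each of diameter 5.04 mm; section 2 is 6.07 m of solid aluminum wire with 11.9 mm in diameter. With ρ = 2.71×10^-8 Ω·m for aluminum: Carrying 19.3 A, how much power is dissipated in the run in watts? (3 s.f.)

0.696 W

Section 1: A_strand = π(2.5200e-03)² = 1.995e-05 m²; R₁ = ρL/(N·A_s) = (2.71×10^-8)(7.16)/(25×1.995e-05) = 3.890×10^-4 Ω
Section 2: A = π(d/2)² = π(5.9500e-03 m)² = 1.112e-04 m²
R₂ = (2.71×10^-8)(6.07)/(1.112e-04) = 0.001479 Ω
R = R₁ + R₂ = 0.001868 Ω
P = I²R = (19.3)² × 0.001868 = 0.696 W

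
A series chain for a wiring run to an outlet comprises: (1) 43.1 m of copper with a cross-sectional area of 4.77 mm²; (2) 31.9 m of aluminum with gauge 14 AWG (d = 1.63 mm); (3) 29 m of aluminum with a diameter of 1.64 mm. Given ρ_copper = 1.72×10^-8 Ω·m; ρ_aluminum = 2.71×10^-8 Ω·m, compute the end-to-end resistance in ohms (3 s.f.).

0.942 Ω

Seg 1: A = 4.77 mm² = 4.770e-06 m²
R_1 = (1.72×10^-8)(43.1)/(4.770e-06) = 0.1554 Ω
Seg 2: A = π(1.63/2 mm)² = π(8.1500e-04 m)² = 2.087e-06 m²
R_2 = (2.71×10^-8)(31.9)/(2.087e-06) = 0.4143 Ω
Seg 3: A = π(d/2)² = π(8.2000e-04 m)² = 2.112e-06 m²
R_3 = (2.71×10^-8)(29)/(2.112e-06) = 0.372 Ω
R_total = R_1 + R_2 + R_3 = 0.942 Ω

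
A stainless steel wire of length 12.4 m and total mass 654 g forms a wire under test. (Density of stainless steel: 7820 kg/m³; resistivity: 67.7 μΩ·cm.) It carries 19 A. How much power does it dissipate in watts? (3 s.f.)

ρ = 67.7 μΩ·cm = 6.77×10^-7 Ω·m
A = m/(density·L) = 0.654/(7820×12.4) = 6.7445e-06 m²
R = ρL/A = (6.77×10^-7)(12.4)/(6.7445e-06) = 1.245 Ω
P = I²R = (19)² × 1.245 = 449 W

449 W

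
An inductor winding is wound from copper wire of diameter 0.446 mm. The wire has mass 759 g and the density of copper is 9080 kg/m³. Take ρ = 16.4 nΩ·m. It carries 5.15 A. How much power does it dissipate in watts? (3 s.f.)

1490 W

ρ = 16.4 nΩ·m = 1.64×10^-8 Ω·m
A = π(d/2)² = π(2.2300e-04 m)² = 1.5623e-07 m²
L = m/(density·A) = 0.759/(9080×1.5623e-07) = 535.1 m
R = ρL/A = (1.64×10^-8)(535.1)/(1.5623e-07) = 56.17 Ω
P = I²R = (5.15)² × 56.17 = 1490 W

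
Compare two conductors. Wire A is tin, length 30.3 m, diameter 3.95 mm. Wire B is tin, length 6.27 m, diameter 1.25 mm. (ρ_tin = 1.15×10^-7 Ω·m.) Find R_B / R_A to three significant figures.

2.07

R ∝ ρL/d², so R_B/R_A = (L_B/L_A) × (d_A/d_B)²
= (6.27/30.3) × (3.95/1.25)² = 2.07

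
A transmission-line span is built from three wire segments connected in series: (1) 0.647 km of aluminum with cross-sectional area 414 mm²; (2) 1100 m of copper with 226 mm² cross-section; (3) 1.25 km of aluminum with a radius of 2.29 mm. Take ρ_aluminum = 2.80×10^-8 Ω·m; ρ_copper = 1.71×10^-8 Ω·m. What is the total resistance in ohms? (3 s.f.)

Seg 1: A = 414 mm² = 4.140e-04 m²
R_1 = (2.80×10^-8)(647)/(4.140e-04) = 0.04376 Ω
Seg 2: A = 226 mm² = 2.260e-04 m²
R_2 = (1.71×10^-8)(1100)/(2.260e-04) = 0.08323 Ω
Seg 3: A = πr² = π(2.2900e-03 m)² = 1.647e-05 m²
R_3 = (2.80×10^-8)(1250)/(1.647e-05) = 2.124 Ω
R_total = R_1 + R_2 + R_3 = 2.25 Ω

2.25 Ω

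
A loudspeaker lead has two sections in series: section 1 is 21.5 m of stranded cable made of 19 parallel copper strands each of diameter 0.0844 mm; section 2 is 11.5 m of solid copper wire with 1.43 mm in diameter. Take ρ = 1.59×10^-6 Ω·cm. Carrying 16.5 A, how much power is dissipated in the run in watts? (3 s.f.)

907 W

ρ = 1.59×10^-6 Ω·cm = 1.59×10^-8 Ω·m
Section 1: A_strand = π(4.2200e-05)² = 5.595e-09 m²; R₁ = ρL/(N·A_s) = (1.59×10^-8)(21.5)/(19×5.595e-09) = 3.216 Ω
Section 2: A = π(d/2)² = π(7.1500e-04 m)² = 1.606e-06 m²
R₂ = (1.59×10^-8)(11.5)/(1.606e-06) = 0.1138 Ω
R = R₁ + R₂ = 3.33 Ω
P = I²R = (16.5)² × 3.33 = 907 W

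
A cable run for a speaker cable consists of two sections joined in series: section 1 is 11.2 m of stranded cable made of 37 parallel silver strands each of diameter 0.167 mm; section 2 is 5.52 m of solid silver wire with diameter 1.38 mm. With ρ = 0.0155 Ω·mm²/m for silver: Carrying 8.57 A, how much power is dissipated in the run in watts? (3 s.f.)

ρ = 0.0155 Ω·mm²/m = 1.55×10^-8 Ω·m
Section 1: A_strand = π(8.3500e-05)² = 2.190e-08 m²; R₁ = ρL/(N·A_s) = (1.55×10^-8)(11.2)/(37×2.190e-08) = 0.2142 Ω
Section 2: A = π(d/2)² = π(6.9000e-04 m)² = 1.496e-06 m²
R₂ = (1.55×10^-8)(5.52)/(1.496e-06) = 0.0572 Ω
R = R₁ + R₂ = 0.2714 Ω
P = I²R = (8.57)² × 0.2714 = 19.9 W

19.9 W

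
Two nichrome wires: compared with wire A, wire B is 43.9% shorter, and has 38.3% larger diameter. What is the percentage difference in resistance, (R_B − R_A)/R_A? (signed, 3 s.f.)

R ∝ L/d², so R_B/R_A = (1 − 43.9/100) × (1 + 38.3/100)⁻²
= 0.561 × 0.5228 = 0.2933
(R_B − R_A)/R_A = 0.2933 − 1 = -70.7%

-70.7%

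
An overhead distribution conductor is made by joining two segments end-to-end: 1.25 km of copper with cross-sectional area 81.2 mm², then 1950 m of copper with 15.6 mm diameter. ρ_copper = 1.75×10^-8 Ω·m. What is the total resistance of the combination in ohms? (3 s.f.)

Segment 1: A = 81.2 mm² = 8.120e-05 m²
R₁ = ρL/A = (1.75×10^-8)(1250)/(8.120e-05) = 0.2694 Ω
Segment 2: A = π(d/2)² = π(7.8000e-03 m)² = 1.911e-04 m²
R₂ = (1.75×10^-8)(1950)/(1.911e-04) = 0.1785 Ω
R = R₁ + R₂ = 0.448 Ω

0.448 Ω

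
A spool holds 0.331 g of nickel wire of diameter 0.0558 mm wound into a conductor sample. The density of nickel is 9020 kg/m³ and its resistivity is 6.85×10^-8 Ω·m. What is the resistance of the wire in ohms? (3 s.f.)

420 Ω

A = π(d/2)² = π(2.7900e-05 m)² = 2.4454e-09 m²
L = m/(density·A) = 3.310×10^-4/(9020×2.4454e-09) = 15.01 m
R = ρL/A = (6.85×10^-8)(15.01)/(2.4454e-09) = 420 Ω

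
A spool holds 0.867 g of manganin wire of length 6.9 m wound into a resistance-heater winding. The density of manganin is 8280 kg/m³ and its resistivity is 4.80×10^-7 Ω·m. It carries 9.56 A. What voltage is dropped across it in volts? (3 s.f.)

2090 V

A = m/(density·L) = 8.670×10^-4/(8280×6.9) = 1.5175e-08 m²
R = ρL/A = (4.80×10^-7)(6.9)/(1.5175e-08) = 218.2 Ω
V = IR = 9.56 × 218.2 = 2090 V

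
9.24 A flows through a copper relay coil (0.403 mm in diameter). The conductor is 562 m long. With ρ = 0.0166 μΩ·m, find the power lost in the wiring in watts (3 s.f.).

6240 W

ρ = 0.0166 μΩ·m = 1.66×10^-8 Ω·m
A = π(d/2)² = π(2.0150e-04 m)² = 1.276e-07 m²
R = ρL/A = (1.66×10^-8)(562)/(1.276e-07) = 73.14 Ω
P = I²R = (9.24)² × 73.14 = 6240 W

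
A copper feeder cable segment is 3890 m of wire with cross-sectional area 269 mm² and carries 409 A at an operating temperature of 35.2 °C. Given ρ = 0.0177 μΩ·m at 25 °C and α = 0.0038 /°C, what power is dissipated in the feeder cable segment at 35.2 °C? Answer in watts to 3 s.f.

44500 W

ρ = 0.0177 μΩ·m = 1.77×10^-8 Ω·m
A = 269 mm² = 2.690e-04 m²
R₍25₎ = ρL/A = (1.77×10^-8)(3890)/(2.690e-04) = 0.256 Ω
R₍35.2₎ = R₍25₎(1 + αΔT) = 0.256 × (1 + 0.0038×10.2) = 0.2659 Ω
P = I²R = (409)² × 0.2659 = 44500 W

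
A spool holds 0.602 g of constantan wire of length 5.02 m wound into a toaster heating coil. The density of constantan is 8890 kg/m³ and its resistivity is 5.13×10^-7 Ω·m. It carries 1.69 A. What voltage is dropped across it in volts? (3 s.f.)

323 V

A = m/(density·L) = 6.020×10^-4/(8890×5.02) = 1.3489e-08 m²
R = ρL/A = (5.13×10^-7)(5.02)/(1.3489e-08) = 190.9 Ω
V = IR = 1.69 × 190.9 = 323 V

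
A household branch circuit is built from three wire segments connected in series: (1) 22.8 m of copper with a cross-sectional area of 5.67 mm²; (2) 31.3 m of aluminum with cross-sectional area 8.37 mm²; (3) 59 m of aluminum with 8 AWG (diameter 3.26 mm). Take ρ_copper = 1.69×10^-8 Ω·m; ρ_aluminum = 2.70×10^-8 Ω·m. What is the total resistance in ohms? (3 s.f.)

Seg 1: A = 5.67 mm² = 5.670e-06 m²
R_1 = (1.69×10^-8)(22.8)/(5.670e-06) = 0.06796 Ω
Seg 2: A = 8.37 mm² = 8.370e-06 m²
R_2 = (2.70×10^-8)(31.3)/(8.370e-06) = 0.101 Ω
Seg 3: A = π(3.26/2 mm)² = π(1.6300e-03 m)² = 8.347e-06 m²
R_3 = (2.70×10^-8)(59)/(8.347e-06) = 0.1908 Ω
R_total = R_1 + R_2 + R_3 = 0.360 Ω

0.360 Ω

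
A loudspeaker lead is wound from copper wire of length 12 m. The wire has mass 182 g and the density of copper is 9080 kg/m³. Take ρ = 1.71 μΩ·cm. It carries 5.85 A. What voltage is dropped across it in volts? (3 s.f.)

ρ = 1.71 μΩ·cm = 1.71×10^-8 Ω·m
A = m/(density·L) = 0.182/(9080×12) = 1.6703e-06 m²
R = ρL/A = (1.71×10^-8)(12)/(1.6703e-06) = 0.1228 Ω
V = IR = 5.85 × 0.1228 = 0.719 V

0.719 V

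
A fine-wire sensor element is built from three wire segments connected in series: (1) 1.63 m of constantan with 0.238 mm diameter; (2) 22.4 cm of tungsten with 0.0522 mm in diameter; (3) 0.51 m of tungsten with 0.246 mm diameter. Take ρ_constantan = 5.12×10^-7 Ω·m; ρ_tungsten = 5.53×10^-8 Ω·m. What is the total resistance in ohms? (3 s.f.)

Seg 1: A = π(d/2)² = π(1.1900e-04 m)² = 4.449e-08 m²
R_1 = (5.12×10^-7)(1.63)/(4.449e-08) = 18.76 Ω
Seg 2: A = π(d/2)² = π(2.6100e-05 m)² = 2.140e-09 m²
R_2 = (5.53×10^-8)(0.224)/(2.140e-09) = 5.788 Ω
Seg 3: A = π(d/2)² = π(1.2300e-04 m)² = 4.753e-08 m²
R_3 = (5.53×10^-8)(0.51)/(4.753e-08) = 0.5934 Ω
R_total = R_1 + R_2 + R_3 = 25.1 Ω

25.1 Ω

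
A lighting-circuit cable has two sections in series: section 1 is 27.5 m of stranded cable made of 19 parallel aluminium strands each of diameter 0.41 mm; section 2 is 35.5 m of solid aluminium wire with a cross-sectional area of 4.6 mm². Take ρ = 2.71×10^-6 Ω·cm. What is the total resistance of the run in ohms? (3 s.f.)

0.506 Ω

ρ = 2.71×10^-6 Ω·cm = 2.71×10^-8 Ω·m
Section 1: A_strand = π(2.0500e-04)² = 1.320e-07 m²; R₁ = ρL/(N·A_s) = (2.71×10^-8)(27.5)/(19×1.320e-07) = 0.2971 Ω
Section 2: A = 4.6 mm² = 4.600e-06 m²
R₂ = (2.71×10^-8)(35.5)/(4.600e-06) = 0.2091 Ω
R = R₁ + R₂ = 0.506 Ω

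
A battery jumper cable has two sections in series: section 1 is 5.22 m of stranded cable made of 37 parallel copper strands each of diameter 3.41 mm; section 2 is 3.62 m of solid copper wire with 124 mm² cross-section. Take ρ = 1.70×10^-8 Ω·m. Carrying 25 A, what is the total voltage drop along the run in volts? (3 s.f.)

0.0190 V

Section 1: A_strand = π(1.7050e-03)² = 9.133e-06 m²; R₁ = ρL/(N·A_s) = (1.70×10^-8)(5.22)/(37×9.133e-06) = 2.626×10^-4 Ω
Section 2: A = 124 mm² = 1.240e-04 m²
R₂ = (1.70×10^-8)(3.62)/(1.240e-04) = 4.963×10^-4 Ω
R = R₁ + R₂ = 7.589×10^-4 Ω
V = IR = 25 × 7.589×10^-4 = 0.0190 V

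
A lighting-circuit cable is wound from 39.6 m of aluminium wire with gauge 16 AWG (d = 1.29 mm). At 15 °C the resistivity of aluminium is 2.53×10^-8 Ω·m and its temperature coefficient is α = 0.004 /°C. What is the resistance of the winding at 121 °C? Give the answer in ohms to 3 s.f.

A = π(1.29/2 mm)² = π(6.4500e-04 m)² = 1.307e-06 m²
R₍15°C₎ = ρL/A = (2.53×10^-8)(39.6)/(1.307e-06) = 0.7666 Ω
R = R₀(1 + αΔT) = 0.7666(1 + 0.004×106) = 1.09 Ω

1.09 Ω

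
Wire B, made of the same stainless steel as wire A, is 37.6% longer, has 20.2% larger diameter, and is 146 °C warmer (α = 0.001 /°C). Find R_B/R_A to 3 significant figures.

R ∝ ρL/d² with ρ ∝ (1+αΔT), so R_B/R_A = (1 + 37.6/100) × (1 + 20.2/100)⁻² × (1 + 0.001×146)
= 1.376 × 0.6921 × 1.146 = 1.09

1.09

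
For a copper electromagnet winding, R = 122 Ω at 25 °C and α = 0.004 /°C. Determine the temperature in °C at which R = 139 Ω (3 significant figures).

59.8 °C

R = R₀(1 + α(T − T₀)) ⇒ T = T₀ + (R/R₀ − 1)/α
T = 25 + (139/122 − 1)/0.004 = 25 + (0.1393)/0.004 = 59.8 °C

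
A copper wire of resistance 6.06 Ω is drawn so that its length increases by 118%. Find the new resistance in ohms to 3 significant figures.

k = 1 + 118/100 = 2.18; volume constant ⇒ A' = A/k, so R' = k²R.
R' = 4.752 × 6.06 = 28.8 Ω

28.8 Ω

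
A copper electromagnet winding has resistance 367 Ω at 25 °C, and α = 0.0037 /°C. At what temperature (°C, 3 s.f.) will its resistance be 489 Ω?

R = R₀(1 + α(T − T₀)) ⇒ T = T₀ + (R/R₀ − 1)/α
T = 25 + (489/367 − 1)/0.0037 = 25 + (0.3324)/0.0037 = 115 °C

115 °C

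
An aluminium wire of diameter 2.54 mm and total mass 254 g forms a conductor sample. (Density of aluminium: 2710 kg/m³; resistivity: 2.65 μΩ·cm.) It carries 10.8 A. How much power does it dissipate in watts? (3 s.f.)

ρ = 2.65 μΩ·cm = 2.65×10^-8 Ω·m
A = π(d/2)² = π(1.2700e-03 m)² = 5.0671e-06 m²
L = m/(density·A) = 0.254/(2710×5.0671e-06) = 18.5 m
R = ρL/A = (2.65×10^-8)(18.5)/(5.0671e-06) = 0.09674 Ω
P = I²R = (10.8)² × 0.09674 = 11.3 W

11.3 W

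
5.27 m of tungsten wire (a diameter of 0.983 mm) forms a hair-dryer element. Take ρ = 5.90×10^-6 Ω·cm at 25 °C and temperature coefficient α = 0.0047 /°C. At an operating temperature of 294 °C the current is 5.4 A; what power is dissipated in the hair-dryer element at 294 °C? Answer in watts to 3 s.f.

ρ = 5.90×10^-6 Ω·cm = 5.90×10^-8 Ω·m
A = π(d/2)² = π(4.9150e-04 m)² = 7.589e-07 m²
R₍25₎ = ρL/A = (5.90×10^-8)(5.27)/(7.589e-07) = 0.4097 Ω
R₍294₎ = R₍25₎(1 + αΔT) = 0.4097 × (1 + 0.0047×269) = 0.9277 Ω
P = I²R = (5.4)² × 0.9277 = 27.1 W

27.1 W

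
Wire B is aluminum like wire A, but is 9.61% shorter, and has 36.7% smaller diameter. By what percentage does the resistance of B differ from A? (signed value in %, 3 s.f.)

126%

R ∝ L/d², so R_B/R_A = (1 − 9.61/100) × (1 − 36.7/100)⁻²
= 0.9039 × 2.496 = 2.256
(R_B − R_A)/R_A = 2.256 − 1 = 126%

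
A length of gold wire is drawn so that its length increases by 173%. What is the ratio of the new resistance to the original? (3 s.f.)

k = 1 + 173/100 = 2.73; volume constant ⇒ A' = A/k, so R' = k²R.
Factor = 7.45

7.45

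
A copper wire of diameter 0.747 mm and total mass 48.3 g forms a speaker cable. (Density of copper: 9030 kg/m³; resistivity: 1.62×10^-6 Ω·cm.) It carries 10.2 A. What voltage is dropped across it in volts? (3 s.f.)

4.60 V

ρ = 1.62×10^-6 Ω·cm = 1.62×10^-8 Ω·m
A = π(d/2)² = π(3.7350e-04 m)² = 4.3826e-07 m²
L = m/(density·A) = 0.0483/(9030×4.3826e-07) = 12.2 m
R = ρL/A = (1.62×10^-8)(12.2)/(4.3826e-07) = 0.4511 Ω
V = IR = 10.2 × 0.4511 = 4.60 V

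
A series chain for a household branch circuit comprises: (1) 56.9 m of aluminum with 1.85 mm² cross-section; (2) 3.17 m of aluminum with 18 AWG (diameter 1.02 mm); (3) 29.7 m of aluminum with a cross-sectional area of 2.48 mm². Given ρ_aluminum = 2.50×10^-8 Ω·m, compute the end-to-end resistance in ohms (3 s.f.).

Seg 1: A = 1.85 mm² = 1.850e-06 m²
R_1 = (2.50×10^-8)(56.9)/(1.850e-06) = 0.7689 Ω
Seg 2: A = π(1.02/2 mm)² = π(5.1000e-04 m)² = 8.171e-07 m²
R_2 = (2.50×10^-8)(3.17)/(8.171e-07) = 0.09699 Ω
Seg 3: A = 2.48 mm² = 2.480e-06 m²
R_3 = (2.50×10^-8)(29.7)/(2.480e-06) = 0.2994 Ω
R_total = R_1 + R_2 + R_3 = 1.17 Ω

1.17 Ω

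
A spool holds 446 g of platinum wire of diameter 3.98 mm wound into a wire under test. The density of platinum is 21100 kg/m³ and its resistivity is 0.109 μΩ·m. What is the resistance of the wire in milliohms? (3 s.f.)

ρ = 0.109 μΩ·m = 1.09×10^-7 Ω·m
A = π(d/2)² = π(1.9900e-03 m)² = 1.2441e-05 m²
L = m/(density·A) = 0.446/(21100×1.2441e-05) = 1.699 m
R = ρL/A = (1.09×10^-7)(1.699)/(1.2441e-05) = 14.9 mΩ

14.9 mΩ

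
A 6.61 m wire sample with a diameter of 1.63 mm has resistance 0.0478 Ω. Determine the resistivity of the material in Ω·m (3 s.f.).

A = π(d/2)² = π(8.1500e-04 m)² = 2.087e-06 m²
ρ = RA/L = (0.0478)(2.087e-06)/(6.61) = 1.51×10^-8 Ω·m

1.51×10^-8 Ω·m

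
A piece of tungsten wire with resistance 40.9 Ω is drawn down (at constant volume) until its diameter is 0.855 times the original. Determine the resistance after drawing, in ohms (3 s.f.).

Volume constant ⇒ L' = L/r² with r = 0.855. R' = ρL'/A' = ρ(L/r²)/(πr²d₀²/4) = R/r⁴.
R' = 1.871 × 40.9 = 76.5 Ω

76.5 Ω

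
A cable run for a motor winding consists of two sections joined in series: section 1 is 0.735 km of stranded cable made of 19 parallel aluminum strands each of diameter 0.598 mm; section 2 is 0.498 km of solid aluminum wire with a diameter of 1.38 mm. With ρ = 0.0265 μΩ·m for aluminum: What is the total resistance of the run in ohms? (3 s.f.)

12.5 Ω

ρ = 0.0265 μΩ·m = 2.65×10^-8 Ω·m
Section 1: A_strand = π(2.9900e-04)² = 2.809e-07 m²; R₁ = ρL/(N·A_s) = (2.65×10^-8)(735)/(19×2.809e-07) = 3.65 Ω
Section 2: A = π(d/2)² = π(6.9000e-04 m)² = 1.496e-06 m²
R₂ = (2.65×10^-8)(498)/(1.496e-06) = 8.823 Ω
R = R₁ + R₂ = 12.5 Ω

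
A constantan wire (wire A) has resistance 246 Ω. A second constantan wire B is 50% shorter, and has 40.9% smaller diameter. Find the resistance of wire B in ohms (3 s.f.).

R ∝ L/d², so R_B/R_A = (1 − 50/100) × (1 − 40.9/100)⁻²
= 0.5 × 2.863 = 1.431
R_B = 1.431 × 246 = 352 Ω

352 Ω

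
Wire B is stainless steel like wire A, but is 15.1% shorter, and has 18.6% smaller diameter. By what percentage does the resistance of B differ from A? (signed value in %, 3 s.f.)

R ∝ L/d², so R_B/R_A = (1 − 15.1/100) × (1 − 18.6/100)⁻²
= 0.849 × 1.509 = 1.281
(R_B − R_A)/R_A = 1.281 − 1 = 28.1%

28.1%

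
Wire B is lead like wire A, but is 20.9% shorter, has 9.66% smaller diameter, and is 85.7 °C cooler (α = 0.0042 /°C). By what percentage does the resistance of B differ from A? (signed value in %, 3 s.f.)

R ∝ ρL/d² with ρ ∝ (1+αΔT), so R_B/R_A = (1 − 20.9/100) × (1 − 9.66/100)⁻² × (1 − 0.0042×85.7)
= 0.791 × 1.225 × 0.6401 = 0.6203
(R_B − R_A)/R_A = 0.6203 − 1 = -38.0%

-38.0%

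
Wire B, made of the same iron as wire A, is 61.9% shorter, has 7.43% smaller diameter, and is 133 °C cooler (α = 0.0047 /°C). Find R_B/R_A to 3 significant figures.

R ∝ ρL/d² with ρ ∝ (1+αΔT), so R_B/R_A = (1 − 61.9/100) × (1 − 7.43/100)⁻² × (1 − 0.0047×133)
= 0.381 × 1.167 × 0.3749 = 0.167

0.167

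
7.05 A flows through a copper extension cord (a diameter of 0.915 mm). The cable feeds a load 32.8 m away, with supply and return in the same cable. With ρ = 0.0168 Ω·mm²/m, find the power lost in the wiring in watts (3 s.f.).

83.3 W

ρ = 0.0168 Ω·mm²/m = 1.68×10^-8 Ω·m
A = π(d/2)² = π(4.5750e-04 m)² = 6.576e-07 m²
Total conductor length (both ways) L = 2 × 32.8 = 65.6 m
R = ρL/A = (1.68×10^-8)(65.6)/(6.576e-07) = 1.676 Ω
P = I²R = (7.05)² × 1.676 = 83.3 W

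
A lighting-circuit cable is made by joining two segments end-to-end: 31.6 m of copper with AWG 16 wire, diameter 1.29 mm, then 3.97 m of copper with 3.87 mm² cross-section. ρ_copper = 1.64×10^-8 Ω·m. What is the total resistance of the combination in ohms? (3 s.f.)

Segment 1: A = π(1.29/2 mm)² = π(6.4500e-04 m)² = 1.307e-06 m²
R₁ = ρL/A = (1.64×10^-8)(31.6)/(1.307e-06) = 0.3965 Ω
Segment 2: A = 3.87 mm² = 3.870e-06 m²
R₂ = (1.64×10^-8)(3.97)/(3.870e-06) = 0.01682 Ω
R = R₁ + R₂ = 0.413 Ω

0.413 Ω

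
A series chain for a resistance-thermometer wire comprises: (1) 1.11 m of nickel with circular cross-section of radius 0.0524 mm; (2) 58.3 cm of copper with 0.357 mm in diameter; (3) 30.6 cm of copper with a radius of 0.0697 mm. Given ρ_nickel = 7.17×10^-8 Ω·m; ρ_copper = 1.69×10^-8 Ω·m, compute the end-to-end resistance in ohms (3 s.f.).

9.66 Ω

Seg 1: A = πr² = π(5.2400e-05 m)² = 8.626e-09 m²
R_1 = (7.17×10^-8)(1.11)/(8.626e-09) = 9.226 Ω
Seg 2: A = π(d/2)² = π(1.7850e-04 m)² = 1.001e-07 m²
R_2 = (1.69×10^-8)(0.583)/(1.001e-07) = 0.09843 Ω
Seg 3: A = πr² = π(6.9700e-05 m)² = 1.526e-08 m²
R_3 = (1.69×10^-8)(0.306)/(1.526e-08) = 0.3388 Ω
R_total = R_1 + R_2 + R_3 = 9.66 Ω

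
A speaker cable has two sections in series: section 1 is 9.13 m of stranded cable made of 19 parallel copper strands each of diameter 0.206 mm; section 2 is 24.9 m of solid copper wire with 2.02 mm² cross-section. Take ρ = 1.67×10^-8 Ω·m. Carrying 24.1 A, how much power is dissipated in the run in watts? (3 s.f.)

Section 1: A_strand = π(1.0300e-04)² = 3.333e-08 m²; R₁ = ρL/(N·A_s) = (1.67×10^-8)(9.13)/(19×3.333e-08) = 0.2408 Ω
Section 2: A = 2.02 mm² = 2.020e-06 m²
R₂ = (1.67×10^-8)(24.9)/(2.020e-06) = 0.2059 Ω
R = R₁ + R₂ = 0.4466 Ω
P = I²R = (24.1)² × 0.4466 = 259 W

259 W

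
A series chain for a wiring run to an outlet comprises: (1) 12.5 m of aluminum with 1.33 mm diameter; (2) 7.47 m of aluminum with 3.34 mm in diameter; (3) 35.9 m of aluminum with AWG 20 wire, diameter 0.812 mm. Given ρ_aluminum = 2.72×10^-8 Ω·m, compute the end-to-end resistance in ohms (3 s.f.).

2.15 Ω

Seg 1: A = π(d/2)² = π(6.6500e-04 m)² = 1.389e-06 m²
R_1 = (2.72×10^-8)(12.5)/(1.389e-06) = 0.2447 Ω
Seg 2: A = π(d/2)² = π(1.6700e-03 m)² = 8.762e-06 m²
R_2 = (2.72×10^-8)(7.47)/(8.762e-06) = 0.02319 Ω
Seg 3: A = π(0.812/2 mm)² = π(4.0600e-04 m)² = 5.178e-07 m²
R_3 = (2.72×10^-8)(35.9)/(5.178e-07) = 1.886 Ω
R_total = R_1 + R_2 + R_3 = 2.15 Ω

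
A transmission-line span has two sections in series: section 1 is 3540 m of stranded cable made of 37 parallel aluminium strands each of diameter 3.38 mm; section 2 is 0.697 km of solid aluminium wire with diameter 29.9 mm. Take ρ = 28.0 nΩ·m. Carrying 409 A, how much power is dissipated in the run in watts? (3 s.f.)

54600 W

ρ = 28.0 nΩ·m = 2.80×10^-8 Ω·m
Section 1: A_strand = π(1.6900e-03)² = 8.973e-06 m²; R₁ = ρL/(N·A_s) = (2.80×10^-8)(3540)/(37×8.973e-06) = 0.2986 Ω
Section 2: A = π(d/2)² = π(1.4950e-02 m)² = 7.022e-04 m²
R₂ = (2.80×10^-8)(697)/(7.022e-04) = 0.02779 Ω
R = R₁ + R₂ = 0.3264 Ω
P = I²R = (409)² × 0.3264 = 54600 W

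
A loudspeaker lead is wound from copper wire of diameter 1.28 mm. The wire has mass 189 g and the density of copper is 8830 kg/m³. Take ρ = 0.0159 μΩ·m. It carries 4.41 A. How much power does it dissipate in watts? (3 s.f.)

ρ = 0.0159 μΩ·m = 1.59×10^-8 Ω·m
A = π(d/2)² = π(6.4000e-04 m)² = 1.2868e-06 m²
L = m/(density·A) = 0.189/(8830×1.2868e-06) = 16.63 m
R = ρL/A = (1.59×10^-8)(16.63)/(1.2868e-06) = 0.2055 Ω
P = I²R = (4.41)² × 0.2055 = 4.00 W

4.00 W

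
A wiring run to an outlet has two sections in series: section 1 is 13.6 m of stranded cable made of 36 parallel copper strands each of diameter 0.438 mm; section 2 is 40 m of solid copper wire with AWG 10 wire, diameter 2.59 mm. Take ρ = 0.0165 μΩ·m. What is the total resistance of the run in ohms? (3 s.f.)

ρ = 0.0165 μΩ·m = 1.65×10^-8 Ω·m
Section 1: A_strand = π(2.1900e-04)² = 1.507e-07 m²; R₁ = ρL/(N·A_s) = (1.65×10^-8)(13.6)/(36×1.507e-07) = 0.04137 Ω
Section 2: A = π(2.59/2 mm)² = π(1.2950e-03 m)² = 5.269e-06 m²
R₂ = (1.65×10^-8)(40)/(5.269e-06) = 0.1253 Ω
R = R₁ + R₂ = 0.167 Ω

0.167 Ω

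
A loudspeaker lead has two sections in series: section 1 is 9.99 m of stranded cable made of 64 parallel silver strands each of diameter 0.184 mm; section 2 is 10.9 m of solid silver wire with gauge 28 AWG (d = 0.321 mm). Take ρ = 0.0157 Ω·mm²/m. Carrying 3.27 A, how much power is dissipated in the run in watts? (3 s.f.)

23.6 W

ρ = 0.0157 Ω·mm²/m = 1.57×10^-8 Ω·m
Section 1: A_strand = π(9.2000e-05)² = 2.659e-08 m²; R₁ = ρL/(N·A_s) = (1.57×10^-8)(9.99)/(64×2.659e-08) = 0.09216 Ω
Section 2: A = π(0.321/2 mm)² = π(1.6050e-04 m)² = 8.093e-08 m²
R₂ = (1.57×10^-8)(10.9)/(8.093e-08) = 2.115 Ω
R = R₁ + R₂ = 2.207 Ω
P = I²R = (3.27)² × 2.207 = 23.6 W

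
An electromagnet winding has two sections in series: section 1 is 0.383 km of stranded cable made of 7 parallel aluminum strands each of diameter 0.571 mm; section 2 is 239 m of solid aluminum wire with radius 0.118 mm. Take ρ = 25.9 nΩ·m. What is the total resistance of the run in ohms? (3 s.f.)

147 Ω

ρ = 25.9 nΩ·m = 2.59×10^-8 Ω·m
Section 1: A_strand = π(2.8550e-04)² = 2.561e-07 m²; R₁ = ρL/(N·A_s) = (2.59×10^-8)(383)/(7×2.561e-07) = 5.534 Ω
Section 2: A = πr² = π(1.1800e-04 m)² = 4.374e-08 m²
R₂ = (2.59×10^-8)(239)/(4.374e-08) = 141.5 Ω
R = R₁ + R₂ = 147 Ω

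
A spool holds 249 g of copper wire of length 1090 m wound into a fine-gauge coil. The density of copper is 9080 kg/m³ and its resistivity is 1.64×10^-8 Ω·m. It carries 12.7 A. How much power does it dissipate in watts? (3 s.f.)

A = m/(density·L) = 0.249/(9080×1090) = 2.5159e-08 m²
R = ρL/A = (1.64×10^-8)(1090)/(2.5159e-08) = 710.5 Ω
P = I²R = (12.7)² × 710.5 = 1.15×10^5 W

1.15×10^5 W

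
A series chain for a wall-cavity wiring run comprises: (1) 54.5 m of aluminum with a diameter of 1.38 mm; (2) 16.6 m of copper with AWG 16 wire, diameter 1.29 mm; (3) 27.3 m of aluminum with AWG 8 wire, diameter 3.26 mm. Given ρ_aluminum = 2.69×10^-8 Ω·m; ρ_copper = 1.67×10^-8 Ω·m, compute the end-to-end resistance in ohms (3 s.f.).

Seg 1: A = π(d/2)² = π(6.9000e-04 m)² = 1.496e-06 m²
R_1 = (2.69×10^-8)(54.5)/(1.496e-06) = 0.9802 Ω
Seg 2: A = π(1.29/2 mm)² = π(6.4500e-04 m)² = 1.307e-06 m²
R_2 = (1.67×10^-8)(16.6)/(1.307e-06) = 0.2121 Ω
Seg 3: A = π(3.26/2 mm)² = π(1.6300e-03 m)² = 8.347e-06 m²
R_3 = (2.69×10^-8)(27.3)/(8.347e-06) = 0.08798 Ω
R_total = R_1 + R_2 + R_3 = 1.28 Ω

1.28 Ω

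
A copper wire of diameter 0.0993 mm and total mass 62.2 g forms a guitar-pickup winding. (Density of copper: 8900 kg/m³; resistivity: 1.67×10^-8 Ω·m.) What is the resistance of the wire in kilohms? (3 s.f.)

A = π(d/2)² = π(4.9650e-05 m)² = 7.7444e-09 m²
L = m/(density·A) = 0.0622/(8900×7.7444e-09) = 902.4 m
R = ρL/A = (1.67×10^-8)(902.4)/(7.7444e-09) = 1.95 kΩ

1.95 kΩ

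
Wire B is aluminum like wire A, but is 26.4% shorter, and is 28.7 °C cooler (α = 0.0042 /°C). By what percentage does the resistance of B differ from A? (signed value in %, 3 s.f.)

-35.3%

R ∝ ρL/d² with ρ ∝ (1+αΔT), so R_B/R_A = (1 − 26.4/100) × (1 − 0.0042×28.7)
= 0.736 × 0.8795 = 0.6473
(R_B − R_A)/R_A = 0.6473 − 1 = -35.3%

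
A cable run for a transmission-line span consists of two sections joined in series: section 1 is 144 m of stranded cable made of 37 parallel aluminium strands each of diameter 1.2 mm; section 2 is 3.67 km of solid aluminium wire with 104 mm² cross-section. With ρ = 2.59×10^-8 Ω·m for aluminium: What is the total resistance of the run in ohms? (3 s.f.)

1.00 Ω

Section 1: A_strand = π(6.0000e-04)² = 1.131e-06 m²; R₁ = ρL/(N·A_s) = (2.59×10^-8)(144)/(37×1.131e-06) = 0.08913 Ω
Section 2: A = 104 mm² = 1.040e-04 m²
R₂ = (2.59×10^-8)(3670)/(1.040e-04) = 0.914 Ω
R = R₁ + R₂ = 1.00 Ω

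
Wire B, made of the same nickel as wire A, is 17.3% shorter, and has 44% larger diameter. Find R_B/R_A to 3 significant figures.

0.399

R ∝ L/d², so R_B/R_A = (1 − 17.3/100) × (1 + 44/100)⁻²
= 0.827 × 0.4823 = 0.399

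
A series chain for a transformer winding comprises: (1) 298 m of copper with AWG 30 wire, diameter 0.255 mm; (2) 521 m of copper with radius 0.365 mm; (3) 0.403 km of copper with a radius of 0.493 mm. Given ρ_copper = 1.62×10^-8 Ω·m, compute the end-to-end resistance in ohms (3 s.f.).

Seg 1: A = π(0.255/2 mm)² = π(1.2750e-04 m)² = 5.107e-08 m²
R_1 = (1.62×10^-8)(298)/(5.107e-08) = 94.53 Ω
Seg 2: A = πr² = π(3.6500e-04 m)² = 4.185e-07 m²
R_2 = (1.62×10^-8)(521)/(4.185e-07) = 20.17 Ω
Seg 3: A = πr² = π(4.9300e-04 m)² = 7.636e-07 m²
R_3 = (1.62×10^-8)(403)/(7.636e-07) = 8.55 Ω
R_total = R_1 + R_2 + R_3 = 123 Ω

123 Ω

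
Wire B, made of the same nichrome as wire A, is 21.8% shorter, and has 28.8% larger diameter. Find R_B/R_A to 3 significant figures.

0.471

R ∝ L/d², so R_B/R_A = (1 − 21.8/100) × (1 + 28.8/100)⁻²
= 0.782 × 0.6028 = 0.471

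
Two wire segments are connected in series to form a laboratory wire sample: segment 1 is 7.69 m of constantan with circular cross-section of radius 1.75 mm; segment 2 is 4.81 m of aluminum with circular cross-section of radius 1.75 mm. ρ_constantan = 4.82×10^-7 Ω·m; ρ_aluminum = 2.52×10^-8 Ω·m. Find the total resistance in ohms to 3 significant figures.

0.398 Ω

Segment 1: A = πr² = π(1.7500e-03 m)² = 9.621e-06 m²
R₁ = ρL/A = (4.82×10^-7)(7.69)/(9.621e-06) = 0.3853 Ω
R₂ = (2.52×10^-8)(4.81)/(9.621e-06) = 0.0126 Ω
R = R₁ + R₂ = 0.398 Ω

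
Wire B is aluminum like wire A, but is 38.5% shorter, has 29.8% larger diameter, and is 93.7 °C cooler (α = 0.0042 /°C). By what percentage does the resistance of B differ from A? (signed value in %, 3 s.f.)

R ∝ ρL/d² with ρ ∝ (1+αΔT), so R_B/R_A = (1 − 38.5/100) × (1 + 29.8/100)⁻² × (1 − 0.0042×93.7)
= 0.615 × 0.5935 × 0.6065 = 0.2214
(R_B − R_A)/R_A = 0.2214 − 1 = -77.9%

-77.9%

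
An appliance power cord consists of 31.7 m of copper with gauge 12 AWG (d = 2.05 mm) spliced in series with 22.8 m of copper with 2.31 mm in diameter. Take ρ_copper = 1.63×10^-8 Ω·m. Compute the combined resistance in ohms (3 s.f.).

0.245 Ω

Segment 1: A = π(2.05/2 mm)² = π(1.0250e-03 m)² = 3.301e-06 m²
R₁ = ρL/A = (1.63×10^-8)(31.7)/(3.301e-06) = 0.1565 Ω
Segment 2: A = π(d/2)² = π(1.1550e-03 m)² = 4.191e-06 m²
R₂ = (1.63×10^-8)(22.8)/(4.191e-06) = 0.08868 Ω
R = R₁ + R₂ = 0.245 Ω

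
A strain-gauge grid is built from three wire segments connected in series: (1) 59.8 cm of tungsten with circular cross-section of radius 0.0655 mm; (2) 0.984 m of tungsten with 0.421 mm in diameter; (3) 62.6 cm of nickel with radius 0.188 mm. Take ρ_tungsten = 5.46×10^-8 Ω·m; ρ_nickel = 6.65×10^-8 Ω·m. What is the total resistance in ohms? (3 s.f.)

Seg 1: A = πr² = π(6.5500e-05 m)² = 1.348e-08 m²
R_1 = (5.46×10^-8)(0.598)/(1.348e-08) = 2.422 Ω
Seg 2: A = π(d/2)² = π(2.1050e-04 m)² = 1.392e-07 m²
R_2 = (5.46×10^-8)(0.984)/(1.392e-07) = 0.386 Ω
Seg 3: A = πr² = π(1.8800e-04 m)² = 1.110e-07 m²
R_3 = (6.65×10^-8)(0.626)/(1.110e-07) = 0.3749 Ω
R_total = R_1 + R_2 + R_3 = 3.18 Ω

3.18 Ω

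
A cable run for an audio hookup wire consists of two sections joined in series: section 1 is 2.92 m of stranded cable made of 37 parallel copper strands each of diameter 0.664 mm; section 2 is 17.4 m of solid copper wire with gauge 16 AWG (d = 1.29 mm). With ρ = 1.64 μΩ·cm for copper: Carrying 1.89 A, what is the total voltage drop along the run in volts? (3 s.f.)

0.420 V

ρ = 1.64 μΩ·cm = 1.64×10^-8 Ω·m
Section 1: A_strand = π(3.3200e-04)² = 3.463e-07 m²; R₁ = ρL/(N·A_s) = (1.64×10^-8)(2.92)/(37×3.463e-07) = 0.003738 Ω
Section 2: A = π(1.29/2 mm)² = π(6.4500e-04 m)² = 1.307e-06 m²
R₂ = (1.64×10^-8)(17.4)/(1.307e-06) = 0.2183 Ω
R = R₁ + R₂ = 0.2221 Ω
V = IR = 1.89 × 0.2221 = 0.420 V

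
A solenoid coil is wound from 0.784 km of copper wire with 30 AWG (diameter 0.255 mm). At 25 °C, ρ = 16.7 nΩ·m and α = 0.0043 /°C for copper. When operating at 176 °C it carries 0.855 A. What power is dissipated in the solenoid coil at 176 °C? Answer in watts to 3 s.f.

309 W

ρ = 16.7 nΩ·m = 1.67×10^-8 Ω·m
A = π(0.255/2 mm)² = π(1.2750e-04 m)² = 5.107e-08 m²
R₍25₎ = ρL/A = (1.67×10^-8)(784)/(5.107e-08) = 256.4 Ω
R₍176₎ = R₍25₎(1 + αΔT) = 256.4 × (1 + 0.0043×151) = 422.8 Ω
P = I²R = (0.855)² × 422.8 = 309 W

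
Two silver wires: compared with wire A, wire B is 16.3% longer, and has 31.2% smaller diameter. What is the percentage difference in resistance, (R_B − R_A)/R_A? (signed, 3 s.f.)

R ∝ L/d², so R_B/R_A = (1 + 16.3/100) × (1 − 31.2/100)⁻²
= 1.163 × 2.113 = 2.457
(R_B − R_A)/R_A = 2.457 − 1 = 146%

146%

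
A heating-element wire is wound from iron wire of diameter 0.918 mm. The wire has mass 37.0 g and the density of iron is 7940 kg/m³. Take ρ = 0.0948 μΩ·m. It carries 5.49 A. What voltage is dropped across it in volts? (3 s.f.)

ρ = 0.0948 μΩ·m = 9.48×10^-8 Ω·m
A = π(d/2)² = π(4.5900e-04 m)² = 6.6187e-07 m²
L = m/(density·A) = 0.037/(7940×6.6187e-07) = 7.041 m
R = ρL/A = (9.48×10^-8)(7.041)/(6.6187e-07) = 1.008 Ω
V = IR = 5.49 × 1.008 = 5.54 V

5.54 V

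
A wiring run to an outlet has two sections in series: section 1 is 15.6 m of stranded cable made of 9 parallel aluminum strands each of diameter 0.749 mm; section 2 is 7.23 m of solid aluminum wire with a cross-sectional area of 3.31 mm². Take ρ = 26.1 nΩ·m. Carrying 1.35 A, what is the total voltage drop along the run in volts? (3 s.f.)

ρ = 26.1 nΩ·m = 2.61×10^-8 Ω·m
Section 1: A_strand = π(3.7450e-04)² = 4.406e-07 m²; R₁ = ρL/(N·A_s) = (2.61×10^-8)(15.6)/(9×4.406e-07) = 0.1027 Ω
Section 2: A = 3.31 mm² = 3.310e-06 m²
R₂ = (2.61×10^-8)(7.23)/(3.310e-06) = 0.05701 Ω
R = R₁ + R₂ = 0.1597 Ω
V = IR = 1.35 × 0.1597 = 0.216 V

0.216 V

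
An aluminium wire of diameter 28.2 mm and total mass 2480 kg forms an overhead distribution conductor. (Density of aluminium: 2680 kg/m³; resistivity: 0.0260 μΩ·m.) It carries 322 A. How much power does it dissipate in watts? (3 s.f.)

6390 W

ρ = 0.0260 μΩ·m = 2.60×10^-8 Ω·m
A = π(d/2)² = π(1.4100e-02 m)² = 6.2458e-04 m²
L = m/(density·A) = 2480/(2680×6.2458e-04) = 1482 m
R = ρL/A = (2.60×10^-8)(1482)/(6.2458e-04) = 0.06168 Ω
P = I²R = (322)² × 0.06168 = 6390 W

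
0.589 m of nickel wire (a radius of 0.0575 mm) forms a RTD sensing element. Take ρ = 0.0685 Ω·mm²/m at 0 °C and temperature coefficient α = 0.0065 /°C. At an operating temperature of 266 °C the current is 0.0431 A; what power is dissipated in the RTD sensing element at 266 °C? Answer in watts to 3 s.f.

0.0197 W

ρ = 0.0685 Ω·mm²/m = 6.85×10^-8 Ω·m
A = πr² = π(5.7500e-05 m)² = 1.039e-08 m²
R₍0₎ = ρL/A = (6.85×10^-8)(0.589)/(1.039e-08) = 3.884 Ω
R₍266₎ = R₍0₎(1 + αΔT) = 3.884 × (1 + 0.0065×266) = 10.6 Ω
P = I²R = (0.0431)² × 10.6 = 0.0197 W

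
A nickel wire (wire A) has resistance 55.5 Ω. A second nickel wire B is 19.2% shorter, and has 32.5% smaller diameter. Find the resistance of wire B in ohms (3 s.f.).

98.4 Ω

R ∝ L/d², so R_B/R_A = (1 − 19.2/100) × (1 − 32.5/100)⁻²
= 0.808 × 2.195 = 1.773
R_B = 1.773 × 55.5 = 98.4 Ω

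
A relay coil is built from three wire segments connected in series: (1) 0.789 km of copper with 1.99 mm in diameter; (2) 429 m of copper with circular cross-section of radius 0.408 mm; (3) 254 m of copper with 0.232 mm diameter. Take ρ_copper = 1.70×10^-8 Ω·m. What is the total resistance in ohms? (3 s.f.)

120 Ω

Seg 1: A = π(d/2)² = π(9.9500e-04 m)² = 3.110e-06 m²
R_1 = (1.70×10^-8)(789)/(3.110e-06) = 4.313 Ω
Seg 2: A = πr² = π(4.0800e-04 m)² = 5.230e-07 m²
R_2 = (1.70×10^-8)(429)/(5.230e-07) = 13.95 Ω
Seg 3: A = π(d/2)² = π(1.1600e-04 m)² = 4.227e-08 m²
R_3 = (1.70×10^-8)(254)/(4.227e-08) = 102.1 Ω
R_total = R_1 + R_2 + R_3 = 120 Ω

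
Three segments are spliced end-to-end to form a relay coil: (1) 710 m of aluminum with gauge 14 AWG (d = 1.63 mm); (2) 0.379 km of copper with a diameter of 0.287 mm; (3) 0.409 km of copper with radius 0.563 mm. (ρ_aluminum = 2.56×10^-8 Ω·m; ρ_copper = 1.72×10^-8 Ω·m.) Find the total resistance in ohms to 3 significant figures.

117 Ω

Seg 1: A = π(1.63/2 mm)² = π(8.1500e-04 m)² = 2.087e-06 m²
R_1 = (2.56×10^-8)(710)/(2.087e-06) = 8.71 Ω
Seg 2: A = π(d/2)² = π(1.4350e-04 m)² = 6.469e-08 m²
R_2 = (1.72×10^-8)(379)/(6.469e-08) = 100.8 Ω
Seg 3: A = πr² = π(5.6300e-04 m)² = 9.958e-07 m²
R_3 = (1.72×10^-8)(409)/(9.958e-07) = 7.065 Ω
R_total = R_1 + R_2 + R_3 = 117 Ω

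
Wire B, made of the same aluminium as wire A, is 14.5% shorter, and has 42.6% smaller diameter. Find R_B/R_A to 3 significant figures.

2.60

R ∝ L/d², so R_B/R_A = (1 − 14.5/100) × (1 − 42.6/100)⁻²
= 0.855 × 3.035 = 2.60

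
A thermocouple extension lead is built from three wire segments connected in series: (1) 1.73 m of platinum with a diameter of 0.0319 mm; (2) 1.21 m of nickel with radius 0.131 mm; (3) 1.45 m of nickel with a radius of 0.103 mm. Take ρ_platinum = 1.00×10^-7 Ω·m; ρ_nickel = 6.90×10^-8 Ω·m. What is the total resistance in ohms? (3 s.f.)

Seg 1: A = π(d/2)² = π(1.5950e-05 m)² = 7.992e-10 m²
R_1 = (1.00×10^-7)(1.73)/(7.992e-10) = 216.5 Ω
Seg 2: A = πr² = π(1.3100e-04 m)² = 5.391e-08 m²
R_2 = (6.90×10^-8)(1.21)/(5.391e-08) = 1.549 Ω
Seg 3: A = πr² = π(1.0300e-04 m)² = 3.333e-08 m²
R_3 = (6.90×10^-8)(1.45)/(3.333e-08) = 3.002 Ω
R_total = R_1 + R_2 + R_3 = 221 Ω

221 Ω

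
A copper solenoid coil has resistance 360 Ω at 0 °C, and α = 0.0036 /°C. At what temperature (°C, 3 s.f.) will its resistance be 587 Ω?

R = R₀(1 + α(T − T₀)) ⇒ T = T₀ + (R/R₀ − 1)/α
T = 0 + (587/360 − 1)/0.0036 = 0 + (0.6306)/0.0036 = 175 °C

175 °C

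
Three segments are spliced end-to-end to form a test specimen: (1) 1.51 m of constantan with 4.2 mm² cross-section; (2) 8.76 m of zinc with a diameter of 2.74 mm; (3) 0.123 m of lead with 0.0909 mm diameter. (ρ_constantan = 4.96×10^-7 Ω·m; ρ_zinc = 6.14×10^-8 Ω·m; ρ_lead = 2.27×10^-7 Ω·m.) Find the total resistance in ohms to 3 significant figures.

4.57 Ω

Seg 1: A = 4.2 mm² = 4.200e-06 m²
R_1 = (4.96×10^-7)(1.51)/(4.200e-06) = 0.1783 Ω
Seg 2: A = π(d/2)² = π(1.3700e-03 m)² = 5.896e-06 m²
R_2 = (6.14×10^-8)(8.76)/(5.896e-06) = 0.09122 Ω
Seg 3: A = π(d/2)² = π(4.5450e-05 m)² = 6.490e-09 m²
R_3 = (2.27×10^-7)(0.123)/(6.490e-09) = 4.302 Ω
R_total = R_1 + R_2 + R_3 = 4.57 Ω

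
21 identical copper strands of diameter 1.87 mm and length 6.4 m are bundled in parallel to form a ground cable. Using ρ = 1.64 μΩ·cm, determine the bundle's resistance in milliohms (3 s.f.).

1.82 mΩ

ρ = 1.64 μΩ·cm = 1.64×10^-8 Ω·m
A_strand = π(9.3500e-04 m)² = 2.746e-06 m²
R_strand = ρL/A = (1.64×10^-8)(6.4)/(2.746e-06) = 0.03822 Ω
R_total = R_strand/N = 0.03822/21 = 1.82 mΩ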